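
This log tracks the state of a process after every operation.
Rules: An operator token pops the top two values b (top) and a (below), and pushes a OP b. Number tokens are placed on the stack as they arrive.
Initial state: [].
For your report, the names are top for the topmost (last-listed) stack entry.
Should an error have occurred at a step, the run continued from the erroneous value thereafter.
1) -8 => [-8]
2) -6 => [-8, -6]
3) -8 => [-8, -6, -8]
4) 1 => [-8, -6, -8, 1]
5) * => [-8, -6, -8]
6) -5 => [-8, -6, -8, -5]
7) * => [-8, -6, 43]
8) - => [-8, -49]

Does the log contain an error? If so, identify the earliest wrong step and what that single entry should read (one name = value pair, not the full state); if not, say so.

Recomputing the run from the initial state:
step 1: [-8]
step 2: [-8, -6]
step 3: [-8, -6, -8]
step 4: [-8, -6, -8, 1]
step 5: [-8, -6, -8]
step 6: [-8, -6, -8, -5]
step 7: [-8, -6, 40]
step 8: [-8, -46]
The first disagreement with the log is at step 7, where the value should be top = 40.

step 7, top = 40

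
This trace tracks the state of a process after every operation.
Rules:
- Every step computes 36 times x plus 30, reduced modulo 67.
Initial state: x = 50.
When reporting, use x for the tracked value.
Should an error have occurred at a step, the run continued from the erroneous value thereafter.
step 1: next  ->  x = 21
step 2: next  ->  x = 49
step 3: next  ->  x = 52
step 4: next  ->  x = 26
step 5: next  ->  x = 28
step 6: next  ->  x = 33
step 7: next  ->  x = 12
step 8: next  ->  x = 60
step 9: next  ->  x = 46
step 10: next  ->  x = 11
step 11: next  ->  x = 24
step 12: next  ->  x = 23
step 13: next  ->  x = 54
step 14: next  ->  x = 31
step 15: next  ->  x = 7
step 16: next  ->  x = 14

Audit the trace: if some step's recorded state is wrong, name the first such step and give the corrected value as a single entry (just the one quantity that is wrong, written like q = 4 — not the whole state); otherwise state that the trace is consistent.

Step 1: x = (36*50 + 30) mod 67 = 21 — no discrepancy.
Step 2: x = (36*21 + 30) mod 67 = 49 — matches.
Step 3: x = (36*49 + 30) mod 67 = 52 — agrees with the trace.
Step 4: x = (36*52 + 30) mod 67 = 26 — in agreement.
Step 5: x = (36*26 + 30) mod 67 = 28 — matches.
Step 6: x = (36*28 + 30) mod 67 = 33 — agrees with the trace.
Step 7: x = (36*33 + 30) mod 67 = 12 — verified.
Step 8: x = (36*12 + 30) mod 67 = 60 — exactly as logged.
Step 9: x = (36*60 + 30) mod 67 = 46 — same as recorded.
Step 10: x = (36*46 + 30) mod 67 = 11 — verified.
Step 11: x = (36*11 + 30) mod 67 = 24 — verified.
Step 12: x = (36*24 + 30) mod 67 = 23 — verified.
Step 13: x = (36*23 + 30) mod 67 = 54 — agrees with the trace.
Step 14: x = (36*54 + 30) mod 67 = 31 — verified.
Step 15: x = (36*31 + 30) mod 67 = 7 — consistent with the trace.
Step 16: x = (36*7 + 30) mod 67 = 14 — no discrepancy.
The recomputation confirms every line.

no error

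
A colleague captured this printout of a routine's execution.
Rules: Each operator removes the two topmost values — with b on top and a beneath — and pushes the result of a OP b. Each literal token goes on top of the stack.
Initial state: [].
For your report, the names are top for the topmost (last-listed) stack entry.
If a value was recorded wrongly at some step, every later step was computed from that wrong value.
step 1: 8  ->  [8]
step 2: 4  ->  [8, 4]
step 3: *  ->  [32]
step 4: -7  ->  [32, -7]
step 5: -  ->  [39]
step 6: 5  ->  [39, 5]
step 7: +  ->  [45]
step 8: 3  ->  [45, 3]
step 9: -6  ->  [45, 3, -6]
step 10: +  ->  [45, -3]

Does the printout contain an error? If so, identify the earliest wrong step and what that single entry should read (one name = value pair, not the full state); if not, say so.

Recomputing the run from the initial state:
step 1: [8]
step 2: [8, 4]
step 3: [32]
step 4: [32, -7]
step 5: [39]
step 6: [39, 5]
step 7: [44]
step 8: [44, 3]
step 9: [44, 3, -6]
step 10: [44, -3]
The first disagreement with the printout is at step 7, where the value should be top = 44.

step 7, top = 44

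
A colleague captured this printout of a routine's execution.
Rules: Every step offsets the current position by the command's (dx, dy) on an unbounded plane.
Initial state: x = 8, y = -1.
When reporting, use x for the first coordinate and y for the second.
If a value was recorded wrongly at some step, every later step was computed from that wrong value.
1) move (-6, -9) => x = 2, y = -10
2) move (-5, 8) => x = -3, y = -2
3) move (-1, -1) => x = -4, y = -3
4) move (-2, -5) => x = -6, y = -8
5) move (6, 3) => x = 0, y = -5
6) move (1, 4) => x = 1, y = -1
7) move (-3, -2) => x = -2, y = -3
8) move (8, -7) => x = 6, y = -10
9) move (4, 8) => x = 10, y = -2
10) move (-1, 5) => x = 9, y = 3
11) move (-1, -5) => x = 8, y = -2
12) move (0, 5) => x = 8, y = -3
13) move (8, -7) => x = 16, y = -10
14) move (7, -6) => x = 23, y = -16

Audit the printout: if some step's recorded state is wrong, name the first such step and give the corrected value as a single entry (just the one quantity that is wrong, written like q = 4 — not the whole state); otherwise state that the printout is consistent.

step 12, y = 3

Recomputing the run from the initial state:
step 1: x = 2, y = -10
step 2: x = -3, y = -2
step 3: x = -4, y = -3
step 4: x = -6, y = -8
step 5: x = 0, y = -5
step 6: x = 1, y = -1
step 7: x = -2, y = -3
step 8: x = 6, y = -10
step 9: x = 10, y = -2
step 10: x = 9, y = 3
step 11: x = 8, y = -2
step 12: x = 8, y = 3
step 13: x = 16, y = -4
step 14: x = 23, y = -10
The first disagreement with the printout is at step 12, where the value should be y = 3.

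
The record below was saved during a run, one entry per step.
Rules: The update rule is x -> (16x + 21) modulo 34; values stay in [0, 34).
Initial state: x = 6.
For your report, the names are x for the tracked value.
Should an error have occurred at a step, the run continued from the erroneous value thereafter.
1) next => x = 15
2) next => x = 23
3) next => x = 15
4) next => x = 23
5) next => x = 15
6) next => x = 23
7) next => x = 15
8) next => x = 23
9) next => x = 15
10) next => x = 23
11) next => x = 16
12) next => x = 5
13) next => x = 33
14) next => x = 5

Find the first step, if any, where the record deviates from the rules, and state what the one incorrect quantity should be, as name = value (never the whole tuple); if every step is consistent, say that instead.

step 11, x = 15

Step 1: x = (16*6 + 21) mod 34 = 15 — verified.
Step 2: x = (16*15 + 21) mod 34 = 23 — no discrepancy.
Step 3: x = (16*23 + 21) mod 34 = 15 — in agreement.
Step 4: x = (16*15 + 21) mod 34 = 23 — same as recorded.
Step 5: x = (16*23 + 21) mod 34 = 15 — matches.
Step 6: x = (16*15 + 21) mod 34 = 23 — verified.
Step 7: x = (16*23 + 21) mod 34 = 15 — same as recorded.
Step 8: x = (16*15 + 21) mod 34 = 23 — exactly as logged.
Step 9: x = (16*23 + 21) mod 34 = 15 — agrees with the record.
Step 10: x = (16*15 + 21) mod 34 = 23 — in agreement.
Step 11: x = (16*23 + 21) mod 34 = 15 — first mismatch against the record.
The audit stops at step 11: the recorded entry is wrong and should be x = 15.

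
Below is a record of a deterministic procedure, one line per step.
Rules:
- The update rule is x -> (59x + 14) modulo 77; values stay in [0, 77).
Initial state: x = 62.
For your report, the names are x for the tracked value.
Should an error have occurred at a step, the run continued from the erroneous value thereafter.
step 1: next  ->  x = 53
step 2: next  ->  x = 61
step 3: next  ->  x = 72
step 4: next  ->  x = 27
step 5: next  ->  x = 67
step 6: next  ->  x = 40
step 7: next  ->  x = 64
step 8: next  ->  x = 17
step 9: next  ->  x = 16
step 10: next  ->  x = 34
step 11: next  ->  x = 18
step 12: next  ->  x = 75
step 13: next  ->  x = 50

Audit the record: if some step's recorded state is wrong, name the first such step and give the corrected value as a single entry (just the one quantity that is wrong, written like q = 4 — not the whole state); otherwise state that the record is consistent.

Recomputing the run from the initial state:
step 1: x = 53
step 2: x = 61
step 3: x = 71
step 4: x = 45
step 5: x = 51
step 6: x = 20
step 7: x = 39
step 8: x = 5
step 9: x = 1
step 10: x = 73
step 11: x = 9
step 12: x = 6
step 13: x = 60
The first disagreement with the record is at step 3, where the value should be x = 71.

step 3, x = 71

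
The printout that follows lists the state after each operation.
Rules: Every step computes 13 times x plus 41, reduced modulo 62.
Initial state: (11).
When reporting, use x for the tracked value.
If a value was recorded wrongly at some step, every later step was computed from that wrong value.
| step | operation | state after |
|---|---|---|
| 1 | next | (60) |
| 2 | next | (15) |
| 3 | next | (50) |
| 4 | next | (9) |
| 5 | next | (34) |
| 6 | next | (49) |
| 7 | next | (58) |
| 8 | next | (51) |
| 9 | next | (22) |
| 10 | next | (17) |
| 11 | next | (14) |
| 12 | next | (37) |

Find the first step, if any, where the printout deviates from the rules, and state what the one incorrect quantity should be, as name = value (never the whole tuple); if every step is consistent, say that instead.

no error

Step 1: x = (13*11 + 41) mod 62 = 60 — confirmed correct.
Step 2: x = (13*60 + 41) mod 62 = 15 — no discrepancy.
Step 3: x = (13*15 + 41) mod 62 = 50 — exactly as logged.
Step 4: x = (13*50 + 41) mod 62 = 9 — consistent with the printout.
Step 5: x = (13*9 + 41) mod 62 = 34 — in agreement.
Step 6: x = (13*34 + 41) mod 62 = 49 — confirmed correct.
Step 7: x = (13*49 + 41) mod 62 = 58 — same as recorded.
Step 8: x = (13*58 + 41) mod 62 = 51 — matches.
Step 9: x = (13*51 + 41) mod 62 = 22 — verified.
Step 10: x = (13*22 + 41) mod 62 = 17 — same as recorded.
Step 11: x = (13*17 + 41) mod 62 = 14 — exactly as logged.
Step 12: x = (13*14 + 41) mod 62 = 37 — no discrepancy.
The recomputation confirms every line.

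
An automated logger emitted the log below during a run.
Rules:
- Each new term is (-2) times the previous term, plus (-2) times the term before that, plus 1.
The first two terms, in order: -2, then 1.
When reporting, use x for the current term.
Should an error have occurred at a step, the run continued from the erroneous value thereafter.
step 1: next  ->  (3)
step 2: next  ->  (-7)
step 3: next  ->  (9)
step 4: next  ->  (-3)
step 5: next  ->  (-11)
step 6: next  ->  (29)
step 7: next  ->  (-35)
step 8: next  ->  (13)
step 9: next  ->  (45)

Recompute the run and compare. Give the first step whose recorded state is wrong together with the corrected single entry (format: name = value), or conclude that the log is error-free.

no error

step 1: x = -2*(1) + (-2)*(-2) + (1) = 3 -> in agreement
step 2: x = -2*(3) + (-2)*(1) + (1) = -7 -> in agreement
step 3: x = -2*(-7) + (-2)*(3) + (1) = 9 -> verified
step 4: x = -2*(9) + (-2)*(-7) + (1) = -3 -> no discrepancy
step 5: x = -2*(-3) + (-2)*(9) + (1) = -11 -> in agreement
step 6: x = -2*(-11) + (-2)*(-3) + (1) = 29 -> exactly as logged
step 7: x = -2*(29) + (-2)*(-11) + (1) = -35 -> exactly as logged
step 8: x = -2*(-35) + (-2)*(29) + (1) = 13 -> same as recorded
step 9: x = -2*(13) + (-2)*(-35) + (1) = 45 -> verified
Every step is consistent.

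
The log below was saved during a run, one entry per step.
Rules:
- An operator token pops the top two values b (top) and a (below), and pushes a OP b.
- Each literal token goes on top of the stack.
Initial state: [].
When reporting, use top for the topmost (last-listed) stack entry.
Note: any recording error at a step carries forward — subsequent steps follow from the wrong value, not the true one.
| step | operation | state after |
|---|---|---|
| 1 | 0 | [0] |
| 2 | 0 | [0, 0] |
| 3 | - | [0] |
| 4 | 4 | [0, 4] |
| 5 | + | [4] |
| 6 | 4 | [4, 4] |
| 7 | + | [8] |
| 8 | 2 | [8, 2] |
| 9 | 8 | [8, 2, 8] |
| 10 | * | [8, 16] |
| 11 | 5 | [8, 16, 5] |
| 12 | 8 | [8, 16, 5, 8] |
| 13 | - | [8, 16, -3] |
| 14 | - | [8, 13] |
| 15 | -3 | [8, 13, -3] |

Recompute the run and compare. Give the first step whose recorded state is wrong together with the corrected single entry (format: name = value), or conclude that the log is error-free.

step 14, top = 19

Recomputing the run from the initial state:
step 1: [0]
step 2: [0, 0]
step 3: [0]
step 4: [0, 4]
step 5: [4]
step 6: [4, 4]
step 7: [8]
step 8: [8, 2]
step 9: [8, 2, 8]
step 10: [8, 16]
step 11: [8, 16, 5]
step 12: [8, 16, 5, 8]
step 13: [8, 16, -3]
step 14: [8, 19]
step 15: [8, 19, -3]
The first disagreement with the log is at step 14, where the value should be top = 19.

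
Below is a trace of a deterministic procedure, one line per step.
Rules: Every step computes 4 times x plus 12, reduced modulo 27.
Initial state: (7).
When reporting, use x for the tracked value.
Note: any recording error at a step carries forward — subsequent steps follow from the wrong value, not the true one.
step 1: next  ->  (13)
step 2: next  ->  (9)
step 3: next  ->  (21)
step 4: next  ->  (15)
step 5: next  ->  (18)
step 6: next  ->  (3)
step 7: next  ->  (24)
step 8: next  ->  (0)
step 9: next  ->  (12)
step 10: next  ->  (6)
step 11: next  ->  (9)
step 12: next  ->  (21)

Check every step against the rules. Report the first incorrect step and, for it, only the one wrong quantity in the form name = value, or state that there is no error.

step 2, x = 10

Recomputing the run from the initial state:
step 1: x = 13
step 2: x = 10
step 3: x = 25
step 4: x = 4
step 5: x = 1
step 6: x = 16
step 7: x = 22
step 8: x = 19
step 9: x = 7
step 10: x = 13
step 11: x = 10
step 12: x = 25
The first disagreement with the trace is at step 2, where the value should be x = 10.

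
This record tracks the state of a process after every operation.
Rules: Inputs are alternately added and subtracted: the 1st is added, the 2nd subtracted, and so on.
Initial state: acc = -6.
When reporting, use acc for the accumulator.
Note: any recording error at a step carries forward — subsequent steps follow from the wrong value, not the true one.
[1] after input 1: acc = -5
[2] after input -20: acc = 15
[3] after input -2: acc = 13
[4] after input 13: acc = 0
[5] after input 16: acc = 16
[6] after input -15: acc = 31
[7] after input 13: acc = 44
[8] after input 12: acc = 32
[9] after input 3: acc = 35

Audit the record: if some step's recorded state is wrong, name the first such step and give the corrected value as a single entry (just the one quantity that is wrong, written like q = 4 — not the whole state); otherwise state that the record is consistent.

Recomputing the run from the initial state:
step 1: acc = -5
step 2: acc = 15
step 3: acc = 13
step 4: acc = 0
step 5: acc = 16
step 6: acc = 31
step 7: acc = 44
step 8: acc = 32
step 9: acc = 35
This matches the record at every step.

no error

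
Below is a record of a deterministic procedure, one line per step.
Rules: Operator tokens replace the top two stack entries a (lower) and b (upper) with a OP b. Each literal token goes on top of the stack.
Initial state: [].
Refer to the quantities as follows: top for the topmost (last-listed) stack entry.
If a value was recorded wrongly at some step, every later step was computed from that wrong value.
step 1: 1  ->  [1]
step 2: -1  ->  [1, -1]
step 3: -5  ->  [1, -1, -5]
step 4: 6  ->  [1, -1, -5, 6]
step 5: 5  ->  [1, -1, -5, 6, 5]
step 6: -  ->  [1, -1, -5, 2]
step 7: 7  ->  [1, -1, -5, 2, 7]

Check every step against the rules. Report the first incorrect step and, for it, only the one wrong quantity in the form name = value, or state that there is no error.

Step 1: push 1: top = 1 — confirmed correct.
Step 2: push -1: top = -1 — verified.
Step 3: push -5: top = -5 — agrees with the record.
Step 4: push 6: top = 6 — consistent with the record.
Step 5: push 5: top = 5 — matches.
Step 6: 6 - 5 = 1 — not what was recorded.
Step 6 is the first one off; corrected, top = 1.

step 6, top = 1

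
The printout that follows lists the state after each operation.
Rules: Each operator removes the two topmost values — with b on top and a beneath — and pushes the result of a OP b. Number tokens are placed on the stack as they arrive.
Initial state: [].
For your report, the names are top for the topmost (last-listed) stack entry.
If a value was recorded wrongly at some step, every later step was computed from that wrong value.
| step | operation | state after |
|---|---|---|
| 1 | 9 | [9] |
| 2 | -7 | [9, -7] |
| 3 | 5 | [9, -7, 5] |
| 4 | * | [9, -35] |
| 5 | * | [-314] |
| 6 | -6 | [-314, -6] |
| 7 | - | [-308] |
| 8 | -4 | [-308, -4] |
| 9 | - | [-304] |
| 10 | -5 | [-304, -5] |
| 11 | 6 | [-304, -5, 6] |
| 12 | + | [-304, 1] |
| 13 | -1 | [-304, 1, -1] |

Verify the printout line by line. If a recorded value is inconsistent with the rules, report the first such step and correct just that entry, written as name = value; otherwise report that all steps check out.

step 5, top = -315

step 1: push 9: top = 9 -> checks out
step 2: push -7: top = -7 -> agrees with the printout
step 3: push 5: top = 5 -> agrees with the printout
step 4: -7 * 5 = -35 -> consistent with the printout
step 5: 9 * -35 = -315 -> the printout disagrees here
First incorrect step: 5; the correct value is top = -315.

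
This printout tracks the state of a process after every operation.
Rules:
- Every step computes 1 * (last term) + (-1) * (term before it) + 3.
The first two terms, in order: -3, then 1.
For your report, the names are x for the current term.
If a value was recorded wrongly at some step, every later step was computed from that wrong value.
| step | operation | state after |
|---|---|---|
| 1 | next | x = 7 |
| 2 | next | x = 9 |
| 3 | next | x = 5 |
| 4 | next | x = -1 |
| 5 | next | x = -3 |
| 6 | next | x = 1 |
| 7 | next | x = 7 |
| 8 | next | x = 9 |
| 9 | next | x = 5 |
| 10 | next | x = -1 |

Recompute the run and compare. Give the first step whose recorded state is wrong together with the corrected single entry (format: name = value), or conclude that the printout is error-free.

no error

Recomputing the run from the initial state:
step 1: x = 7
step 2: x = 9
step 3: x = 5
step 4: x = -1
step 5: x = -3
step 6: x = 1
step 7: x = 7
step 8: x = 9
step 9: x = 5
step 10: x = -1
This matches the printout at every step.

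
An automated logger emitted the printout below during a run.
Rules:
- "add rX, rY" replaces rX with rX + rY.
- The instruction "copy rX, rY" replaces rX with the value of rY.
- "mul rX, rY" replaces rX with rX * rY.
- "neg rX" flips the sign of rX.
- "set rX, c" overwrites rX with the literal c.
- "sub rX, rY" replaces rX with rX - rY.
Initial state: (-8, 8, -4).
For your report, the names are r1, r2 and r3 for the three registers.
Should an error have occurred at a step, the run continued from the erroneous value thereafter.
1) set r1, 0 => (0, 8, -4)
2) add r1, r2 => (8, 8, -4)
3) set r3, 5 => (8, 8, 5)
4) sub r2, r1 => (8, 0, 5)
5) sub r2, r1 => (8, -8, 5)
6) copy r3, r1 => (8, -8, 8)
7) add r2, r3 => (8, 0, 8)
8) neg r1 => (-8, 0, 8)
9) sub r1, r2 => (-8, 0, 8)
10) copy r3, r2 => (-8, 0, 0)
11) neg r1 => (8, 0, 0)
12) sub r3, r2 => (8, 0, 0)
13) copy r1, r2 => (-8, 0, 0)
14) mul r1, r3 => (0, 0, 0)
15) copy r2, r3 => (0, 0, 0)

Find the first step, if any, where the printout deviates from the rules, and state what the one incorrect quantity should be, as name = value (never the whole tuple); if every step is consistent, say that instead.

Recomputing the run from the initial state:
step 1: r1 = 0, r2 = 8, r3 = -4
step 2: r1 = 8, r2 = 8, r3 = -4
step 3: r1 = 8, r2 = 8, r3 = 5
step 4: r1 = 8, r2 = 0, r3 = 5
step 5: r1 = 8, r2 = -8, r3 = 5
step 6: r1 = 8, r2 = -8, r3 = 8
step 7: r1 = 8, r2 = 0, r3 = 8
step 8: r1 = -8, r2 = 0, r3 = 8
step 9: r1 = -8, r2 = 0, r3 = 8
step 10: r1 = -8, r2 = 0, r3 = 0
step 11: r1 = 8, r2 = 0, r3 = 0
step 12: r1 = 8, r2 = 0, r3 = 0
step 13: r1 = 0, r2 = 0, r3 = 0
step 14: r1 = 0, r2 = 0, r3 = 0
step 15: r1 = 0, r2 = 0, r3 = 0
The first disagreement with the printout is at step 13, where the value should be r1 = 0.

step 13, r1 = 0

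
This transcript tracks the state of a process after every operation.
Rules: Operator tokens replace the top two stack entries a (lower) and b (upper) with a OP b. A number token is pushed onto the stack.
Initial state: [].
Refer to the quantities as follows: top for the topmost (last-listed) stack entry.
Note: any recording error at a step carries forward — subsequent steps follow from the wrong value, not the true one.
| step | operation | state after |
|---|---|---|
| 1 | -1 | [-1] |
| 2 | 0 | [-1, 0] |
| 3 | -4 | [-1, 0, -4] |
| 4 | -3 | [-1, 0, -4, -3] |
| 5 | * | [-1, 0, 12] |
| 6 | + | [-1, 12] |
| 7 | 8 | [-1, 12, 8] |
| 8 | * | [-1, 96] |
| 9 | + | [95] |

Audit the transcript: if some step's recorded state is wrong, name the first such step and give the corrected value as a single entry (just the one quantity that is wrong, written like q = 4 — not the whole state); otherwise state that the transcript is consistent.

no error

step 1: push -1: top = -1 -> agrees with the transcript
step 2: push 0: top = 0 -> matches
step 3: push -4: top = -4 -> same as recorded
step 4: push -3: top = -3 -> in agreement
step 5: -4 * -3 = 12 -> confirmed correct
step 6: 0 + 12 = 12 -> agrees with the transcript
step 7: push 8: top = 8 -> exactly as logged
step 8: 12 * 8 = 96 -> matches
step 9: -1 + 96 = 95 -> checks out
Each recorded entry agrees with the recomputation.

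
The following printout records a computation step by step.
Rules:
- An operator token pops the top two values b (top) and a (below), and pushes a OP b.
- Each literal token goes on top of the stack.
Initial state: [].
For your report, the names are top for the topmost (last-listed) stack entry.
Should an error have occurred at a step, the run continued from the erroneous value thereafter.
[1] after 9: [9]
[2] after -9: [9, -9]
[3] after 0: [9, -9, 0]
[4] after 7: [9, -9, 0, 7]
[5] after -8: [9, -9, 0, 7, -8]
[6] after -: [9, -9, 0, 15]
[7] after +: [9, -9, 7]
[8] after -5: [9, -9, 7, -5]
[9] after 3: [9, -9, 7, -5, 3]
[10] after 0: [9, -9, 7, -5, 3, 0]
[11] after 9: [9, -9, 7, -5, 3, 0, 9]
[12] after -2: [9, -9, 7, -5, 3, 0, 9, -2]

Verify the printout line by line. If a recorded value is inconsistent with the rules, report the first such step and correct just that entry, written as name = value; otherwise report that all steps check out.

step 7, top = 15

Step 1: push 9: top = 9 — in agreement.
Step 2: push -9: top = -9 — in agreement.
Step 3: push 0: top = 0 — in agreement.
Step 4: push 7: top = 7 — in agreement.
Step 5: push -8: top = -8 — verified.
Step 6: 7 - -8 = 15 — no discrepancy.
Step 7: 0 + 15 = 15 — the recorded entry deviates here.
The earliest wrong entry is at step 7: it should read top = 15.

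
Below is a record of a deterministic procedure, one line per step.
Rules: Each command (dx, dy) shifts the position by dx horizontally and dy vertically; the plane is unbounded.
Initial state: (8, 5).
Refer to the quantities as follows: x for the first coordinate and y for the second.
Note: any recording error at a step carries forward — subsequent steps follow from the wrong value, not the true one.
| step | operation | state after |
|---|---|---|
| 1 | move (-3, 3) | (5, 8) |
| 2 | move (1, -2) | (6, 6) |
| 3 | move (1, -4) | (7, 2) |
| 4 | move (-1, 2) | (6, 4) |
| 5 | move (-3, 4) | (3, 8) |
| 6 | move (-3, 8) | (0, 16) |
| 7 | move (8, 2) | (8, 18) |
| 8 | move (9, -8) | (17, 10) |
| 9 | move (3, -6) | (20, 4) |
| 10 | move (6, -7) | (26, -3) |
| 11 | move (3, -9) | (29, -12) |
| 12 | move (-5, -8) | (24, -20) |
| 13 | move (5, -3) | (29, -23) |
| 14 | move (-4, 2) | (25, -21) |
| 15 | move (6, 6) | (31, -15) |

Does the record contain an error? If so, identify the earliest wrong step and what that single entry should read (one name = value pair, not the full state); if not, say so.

Recomputing the run from the initial state:
step 1: x = 5, y = 8
step 2: x = 6, y = 6
step 3: x = 7, y = 2
step 4: x = 6, y = 4
step 5: x = 3, y = 8
step 6: x = 0, y = 16
step 7: x = 8, y = 18
step 8: x = 17, y = 10
step 9: x = 20, y = 4
step 10: x = 26, y = -3
step 11: x = 29, y = -12
step 12: x = 24, y = -20
step 13: x = 29, y = -23
step 14: x = 25, y = -21
step 15: x = 31, y = -15
This matches the record at every step.

no error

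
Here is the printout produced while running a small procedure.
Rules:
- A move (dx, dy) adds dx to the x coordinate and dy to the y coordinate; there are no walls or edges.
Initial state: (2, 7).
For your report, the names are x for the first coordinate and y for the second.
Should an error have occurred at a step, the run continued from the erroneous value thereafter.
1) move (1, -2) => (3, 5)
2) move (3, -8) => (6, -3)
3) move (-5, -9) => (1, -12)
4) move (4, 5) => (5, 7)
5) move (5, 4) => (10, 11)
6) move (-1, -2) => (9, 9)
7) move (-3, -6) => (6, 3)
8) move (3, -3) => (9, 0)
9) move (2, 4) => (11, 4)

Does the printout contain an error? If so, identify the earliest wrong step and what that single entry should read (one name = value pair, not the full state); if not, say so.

Step 1: x = 2 + (1) = 3, y = 7 + (-2) = 5 — verified.
Step 2: x = 3 + (3) = 6, y = 5 + (-8) = -3 — same as recorded.
Step 3: x = 6 + (-5) = 1, y = -3 + (-9) = -12 — consistent with the printout.
Step 4: x = 1 + (4) = 5, y = -12 + (5) = -7 — a discrepancy with the printout.
That makes step 4 the first incorrect line — y = -7 is what it should show.

step 4, y = -7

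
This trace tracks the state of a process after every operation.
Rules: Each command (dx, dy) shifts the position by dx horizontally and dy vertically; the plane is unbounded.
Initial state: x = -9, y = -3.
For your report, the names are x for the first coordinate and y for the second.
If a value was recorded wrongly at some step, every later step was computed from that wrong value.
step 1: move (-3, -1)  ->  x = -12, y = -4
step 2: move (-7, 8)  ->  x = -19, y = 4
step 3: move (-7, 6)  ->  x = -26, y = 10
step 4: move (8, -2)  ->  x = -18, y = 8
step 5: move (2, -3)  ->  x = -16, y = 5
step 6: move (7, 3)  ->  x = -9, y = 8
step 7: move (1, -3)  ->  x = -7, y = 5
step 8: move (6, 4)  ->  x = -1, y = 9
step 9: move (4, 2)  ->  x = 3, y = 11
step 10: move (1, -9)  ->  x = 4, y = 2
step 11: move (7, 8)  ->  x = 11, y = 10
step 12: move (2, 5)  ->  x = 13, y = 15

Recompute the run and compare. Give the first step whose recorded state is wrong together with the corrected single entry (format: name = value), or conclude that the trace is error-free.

step 7, x = -8

Recomputing the run from the initial state:
step 1: x = -12, y = -4
step 2: x = -19, y = 4
step 3: x = -26, y = 10
step 4: x = -18, y = 8
step 5: x = -16, y = 5
step 6: x = -9, y = 8
step 7: x = -8, y = 5
step 8: x = -2, y = 9
step 9: x = 2, y = 11
step 10: x = 3, y = 2
step 11: x = 10, y = 10
step 12: x = 12, y = 15
The first disagreement with the trace is at step 7, where the value should be x = -8.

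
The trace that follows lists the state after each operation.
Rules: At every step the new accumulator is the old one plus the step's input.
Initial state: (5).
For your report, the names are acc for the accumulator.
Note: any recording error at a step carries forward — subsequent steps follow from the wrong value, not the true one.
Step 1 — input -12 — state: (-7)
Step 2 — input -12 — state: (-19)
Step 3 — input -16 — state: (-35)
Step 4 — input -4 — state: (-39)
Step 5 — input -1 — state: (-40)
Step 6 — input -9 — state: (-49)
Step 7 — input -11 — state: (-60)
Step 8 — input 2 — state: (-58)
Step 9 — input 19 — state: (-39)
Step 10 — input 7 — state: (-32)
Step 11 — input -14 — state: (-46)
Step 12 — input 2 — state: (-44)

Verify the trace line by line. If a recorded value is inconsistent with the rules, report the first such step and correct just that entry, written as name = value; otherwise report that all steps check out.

no error

Step 1: acc = 5 + -12 = -7 — no discrepancy.
Step 2: acc = -7 + -12 = -19 — checks out.
Step 3: acc = -19 + -16 = -35 — agrees with the trace.
Step 4: acc = -35 + -4 = -39 — no discrepancy.
Step 5: acc = -39 + -1 = -40 — matches.
Step 6: acc = -40 + -9 = -49 — consistent with the trace.
Step 7: acc = -49 + -11 = -60 — verified.
Step 8: acc = -60 + 2 = -58 — consistent with the trace.
Step 9: acc = -58 + 19 = -39 — checks out.
Step 10: acc = -39 + 7 = -32 — consistent with the trace.
Step 11: acc = -32 + -14 = -46 — agrees with the trace.
Step 12: acc = -46 + 2 = -44 — in agreement.
The recomputation confirms every line.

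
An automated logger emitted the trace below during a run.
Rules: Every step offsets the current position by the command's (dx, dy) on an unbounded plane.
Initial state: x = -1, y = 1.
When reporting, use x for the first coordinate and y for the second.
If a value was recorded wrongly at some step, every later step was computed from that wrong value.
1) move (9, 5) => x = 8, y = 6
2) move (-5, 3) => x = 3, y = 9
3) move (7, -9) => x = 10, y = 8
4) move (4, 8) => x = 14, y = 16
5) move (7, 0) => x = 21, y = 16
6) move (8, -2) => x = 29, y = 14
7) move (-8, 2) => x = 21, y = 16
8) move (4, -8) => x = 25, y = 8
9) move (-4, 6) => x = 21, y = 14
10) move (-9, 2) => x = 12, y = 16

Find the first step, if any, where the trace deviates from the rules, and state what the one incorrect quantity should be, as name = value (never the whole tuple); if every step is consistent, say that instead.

Recomputing the run from the initial state:
step 1: x = 8, y = 6
step 2: x = 3, y = 9
step 3: x = 10, y = 0
step 4: x = 14, y = 8
step 5: x = 21, y = 8
step 6: x = 29, y = 6
step 7: x = 21, y = 8
step 8: x = 25, y = 0
step 9: x = 21, y = 6
step 10: x = 12, y = 8
The first disagreement with the trace is at step 3, where the value should be y = 0.

step 3, y = 0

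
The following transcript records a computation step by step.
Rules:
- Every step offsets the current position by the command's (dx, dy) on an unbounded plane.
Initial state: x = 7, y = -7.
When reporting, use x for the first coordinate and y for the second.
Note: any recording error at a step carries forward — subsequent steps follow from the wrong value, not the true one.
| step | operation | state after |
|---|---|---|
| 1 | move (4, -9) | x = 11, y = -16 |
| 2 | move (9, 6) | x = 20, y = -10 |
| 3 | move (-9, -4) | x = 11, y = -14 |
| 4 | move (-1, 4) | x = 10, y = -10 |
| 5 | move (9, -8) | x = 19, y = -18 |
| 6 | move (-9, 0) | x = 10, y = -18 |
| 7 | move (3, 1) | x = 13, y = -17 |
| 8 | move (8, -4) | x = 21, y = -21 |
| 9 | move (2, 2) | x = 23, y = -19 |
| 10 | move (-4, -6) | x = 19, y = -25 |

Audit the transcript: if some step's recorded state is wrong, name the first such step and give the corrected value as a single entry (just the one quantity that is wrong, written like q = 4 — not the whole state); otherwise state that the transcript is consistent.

Step 1: x = 7 + (4) = 11, y = -7 + (-9) = -16 — verified.
Step 2: x = 11 + (9) = 20, y = -16 + (6) = -10 — matches.
Step 3: x = 20 + (-9) = 11, y = -10 + (-4) = -14 — matches.
Step 4: x = 11 + (-1) = 10, y = -14 + (4) = -10 — consistent with the transcript.
Step 5: x = 10 + (9) = 19, y = -10 + (-8) = -18 — confirmed correct.
Step 6: x = 19 + (-9) = 10, y = -18 + (0) = -18 — matches.
Step 7: x = 10 + (3) = 13, y = -18 + (1) = -17 — agrees with the transcript.
Step 8: x = 13 + (8) = 21, y = -17 + (-4) = -21 — matches.
Step 9: x = 21 + (2) = 23, y = -21 + (2) = -19 — agrees with the transcript.
Step 10: x = 23 + (-4) = 19, y = -19 + (-6) = -25 — matches.
No step deviates from the rules.

no error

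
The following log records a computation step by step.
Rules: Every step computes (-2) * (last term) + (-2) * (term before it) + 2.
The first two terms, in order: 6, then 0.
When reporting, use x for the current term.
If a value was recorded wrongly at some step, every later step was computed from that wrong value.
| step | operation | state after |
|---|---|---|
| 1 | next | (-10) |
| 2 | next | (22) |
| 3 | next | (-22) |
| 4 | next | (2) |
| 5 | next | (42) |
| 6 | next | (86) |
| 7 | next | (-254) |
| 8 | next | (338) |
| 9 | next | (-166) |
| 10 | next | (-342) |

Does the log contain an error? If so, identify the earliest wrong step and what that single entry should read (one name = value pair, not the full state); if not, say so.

step 1: x = -2*(0) + (-2)*(6) + (2) = -10 -> in agreement
step 2: x = -2*(-10) + (-2)*(0) + (2) = 22 -> in agreement
step 3: x = -2*(22) + (-2)*(-10) + (2) = -22 -> checks out
step 4: x = -2*(-22) + (-2)*(22) + (2) = 2 -> verified
step 5: x = -2*(2) + (-2)*(-22) + (2) = 42 -> confirmed correct
step 6: x = -2*(42) + (-2)*(2) + (2) = -86 -> a discrepancy with the log
Step 6 is the first one off; corrected, x = -86.

step 6, x = -86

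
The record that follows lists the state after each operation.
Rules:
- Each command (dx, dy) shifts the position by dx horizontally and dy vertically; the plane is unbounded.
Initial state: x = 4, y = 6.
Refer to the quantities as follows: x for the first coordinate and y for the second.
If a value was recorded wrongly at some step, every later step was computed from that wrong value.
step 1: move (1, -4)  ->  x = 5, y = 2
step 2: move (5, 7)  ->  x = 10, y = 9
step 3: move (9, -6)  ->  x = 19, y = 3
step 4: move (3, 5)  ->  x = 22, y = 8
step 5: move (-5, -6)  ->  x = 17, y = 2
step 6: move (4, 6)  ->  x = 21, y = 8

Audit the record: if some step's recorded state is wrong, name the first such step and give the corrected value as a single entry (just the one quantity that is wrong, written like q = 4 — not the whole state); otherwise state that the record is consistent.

no error

Step 1: x = 4 + (1) = 5, y = 6 + (-4) = 2 — same as recorded.
Step 2: x = 5 + (5) = 10, y = 2 + (7) = 9 — confirmed correct.
Step 3: x = 10 + (9) = 19, y = 9 + (-6) = 3 — confirmed correct.
Step 4: x = 19 + (3) = 22, y = 3 + (5) = 8 — in agreement.
Step 5: x = 22 + (-5) = 17, y = 8 + (-6) = 2 — consistent with the record.
Step 6: x = 17 + (4) = 21, y = 2 + (6) = 8 — confirmed correct.
No step deviates from the rules.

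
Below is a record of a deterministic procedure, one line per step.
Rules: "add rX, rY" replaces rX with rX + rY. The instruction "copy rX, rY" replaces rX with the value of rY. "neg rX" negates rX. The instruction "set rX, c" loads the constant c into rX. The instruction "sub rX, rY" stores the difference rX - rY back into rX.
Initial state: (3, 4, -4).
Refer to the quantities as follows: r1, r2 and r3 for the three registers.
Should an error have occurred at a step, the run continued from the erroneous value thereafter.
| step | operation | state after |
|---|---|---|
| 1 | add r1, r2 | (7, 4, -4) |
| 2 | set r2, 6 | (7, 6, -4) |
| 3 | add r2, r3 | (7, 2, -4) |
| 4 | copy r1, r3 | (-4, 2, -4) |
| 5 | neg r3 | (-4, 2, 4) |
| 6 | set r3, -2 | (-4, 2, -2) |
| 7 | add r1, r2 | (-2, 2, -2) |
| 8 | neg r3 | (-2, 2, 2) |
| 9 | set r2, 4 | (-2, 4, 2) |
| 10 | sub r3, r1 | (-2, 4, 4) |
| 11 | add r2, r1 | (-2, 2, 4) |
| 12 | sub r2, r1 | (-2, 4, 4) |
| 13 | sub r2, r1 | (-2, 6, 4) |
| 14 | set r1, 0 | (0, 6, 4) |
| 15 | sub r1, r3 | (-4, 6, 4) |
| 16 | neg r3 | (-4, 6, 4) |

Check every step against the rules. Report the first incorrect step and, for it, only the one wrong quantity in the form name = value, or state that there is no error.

step 16, r3 = -4

step 1: r1 = 3 + 4 = 7 -> agrees with the record
step 2: r2 = 6 -> no discrepancy
step 3: r2 = 6 + -4 = 2 -> same as recorded
step 4: r1 = -4 -> checks out
step 5: r3 = -(-4) = 4 -> in agreement
step 6: r3 = -2 -> agrees with the record
step 7: r1 = -4 + 2 = -2 -> matches
step 8: r3 = -(-2) = 2 -> no discrepancy
step 9: r2 = 4 -> verified
step 10: r3 = 2 - -2 = 4 -> verified
step 11: r2 = 4 + -2 = 2 -> exactly as logged
step 12: r2 = 2 - -2 = 4 -> agrees with the record
step 13: r2 = 4 - -2 = 6 -> agrees with the record
step 14: r1 = 0 -> consistent with the record
step 15: r1 = 0 - 4 = -4 -> matches
step 16: r3 = -(4) = -4 -> this is not what the record shows
Conclusion: step 16 carries the first error; the entry should be r3 = -4.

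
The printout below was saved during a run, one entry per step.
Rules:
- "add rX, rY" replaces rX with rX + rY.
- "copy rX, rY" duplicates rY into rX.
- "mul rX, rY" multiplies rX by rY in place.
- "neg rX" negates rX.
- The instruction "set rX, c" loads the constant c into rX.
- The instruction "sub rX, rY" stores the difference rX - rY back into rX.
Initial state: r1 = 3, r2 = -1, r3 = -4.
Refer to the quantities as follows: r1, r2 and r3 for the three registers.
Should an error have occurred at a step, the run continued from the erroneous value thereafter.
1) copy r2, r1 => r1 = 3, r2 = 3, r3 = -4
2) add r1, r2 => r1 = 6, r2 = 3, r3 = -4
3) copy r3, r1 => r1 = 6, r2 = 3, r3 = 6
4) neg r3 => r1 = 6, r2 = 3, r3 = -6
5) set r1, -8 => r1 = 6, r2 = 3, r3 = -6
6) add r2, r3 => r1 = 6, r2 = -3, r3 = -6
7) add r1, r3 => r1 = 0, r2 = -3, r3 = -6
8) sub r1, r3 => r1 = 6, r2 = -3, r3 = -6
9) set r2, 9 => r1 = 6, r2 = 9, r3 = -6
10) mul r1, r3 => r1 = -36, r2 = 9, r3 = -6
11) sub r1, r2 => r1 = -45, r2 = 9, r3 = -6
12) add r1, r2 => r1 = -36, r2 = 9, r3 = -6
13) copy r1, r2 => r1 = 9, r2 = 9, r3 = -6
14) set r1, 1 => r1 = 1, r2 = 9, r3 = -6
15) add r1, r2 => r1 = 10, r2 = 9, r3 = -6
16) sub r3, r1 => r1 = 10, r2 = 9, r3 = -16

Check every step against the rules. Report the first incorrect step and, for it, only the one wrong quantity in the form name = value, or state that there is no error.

step 5, r1 = -8

Step 1: r2 = 3 — matches.
Step 2: r1 = 3 + 3 = 6 — verified.
Step 3: r3 = 6 — agrees with the printout.
Step 4: r3 = -(6) = -6 — same as recorded.
Step 5: r1 = -8 — the printout has a different value.
The earliest wrong entry is at step 5: it should read r1 = -8.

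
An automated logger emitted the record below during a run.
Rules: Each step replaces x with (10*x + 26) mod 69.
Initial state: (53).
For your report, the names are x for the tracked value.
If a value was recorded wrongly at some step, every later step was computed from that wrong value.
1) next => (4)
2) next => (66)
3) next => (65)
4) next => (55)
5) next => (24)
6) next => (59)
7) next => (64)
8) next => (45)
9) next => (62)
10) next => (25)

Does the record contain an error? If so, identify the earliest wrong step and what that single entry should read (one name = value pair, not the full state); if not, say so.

1. x = (10*53 + 26) mod 69 = 4 (matches)
2. x = (10*4 + 26) mod 69 = 66 (agrees with the record)
3. x = (10*66 + 26) mod 69 = 65 (checks out)
4. x = (10*65 + 26) mod 69 = 55 (verified)
5. x = (10*55 + 26) mod 69 = 24 (exactly as logged)
6. x = (10*24 + 26) mod 69 = 59 (same as recorded)
7. x = (10*59 + 26) mod 69 = 64 (no discrepancy)
8. x = (10*64 + 26) mod 69 = 45 (consistent with the record)
9. x = (10*45 + 26) mod 69 = 62 (confirmed correct)
10. x = (10*62 + 26) mod 69 = 25 (checks out)
Every step is consistent.

no error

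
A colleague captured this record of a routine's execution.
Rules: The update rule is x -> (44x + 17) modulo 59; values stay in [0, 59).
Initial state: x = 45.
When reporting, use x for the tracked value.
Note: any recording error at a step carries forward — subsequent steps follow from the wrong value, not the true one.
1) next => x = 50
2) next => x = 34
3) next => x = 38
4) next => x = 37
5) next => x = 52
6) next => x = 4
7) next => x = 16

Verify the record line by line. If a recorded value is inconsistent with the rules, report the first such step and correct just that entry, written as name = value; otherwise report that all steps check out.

Step 1: x = (44*45 + 17) mod 59 = 50 — checks out.
Step 2: x = (44*50 + 17) mod 59 = 34 — confirmed correct.
Step 3: x = (44*34 + 17) mod 59 = 38 — no discrepancy.
Step 4: x = (44*38 + 17) mod 59 = 37 — confirmed correct.
Step 5: x = (44*37 + 17) mod 59 = 52 — in agreement.
Step 6: x = (44*52 + 17) mod 59 = 4 — verified.
Step 7: x = (44*4 + 17) mod 59 = 16 — verified.
Every step is consistent.

no error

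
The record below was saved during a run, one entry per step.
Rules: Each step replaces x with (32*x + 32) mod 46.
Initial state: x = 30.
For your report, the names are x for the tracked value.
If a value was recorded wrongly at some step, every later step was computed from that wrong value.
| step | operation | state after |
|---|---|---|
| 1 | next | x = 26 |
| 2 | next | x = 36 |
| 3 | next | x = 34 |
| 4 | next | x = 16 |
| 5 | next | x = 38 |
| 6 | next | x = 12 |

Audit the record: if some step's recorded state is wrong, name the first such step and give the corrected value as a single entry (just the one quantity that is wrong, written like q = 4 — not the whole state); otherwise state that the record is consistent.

1. x = (32*30 + 32) mod 46 = 26 (no discrepancy)
2. x = (32*26 + 32) mod 46 = 36 (agrees with the record)
3. x = (32*36 + 32) mod 46 = 34 (no discrepancy)
4. x = (32*34 + 32) mod 46 = 16 (checks out)
5. x = (32*16 + 32) mod 46 = 38 (exactly as logged)
6. x = (32*38 + 32) mod 46 = 6 (the entry is off here)
Step 6 is the first one off; corrected, x = 6.

step 6, x = 6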